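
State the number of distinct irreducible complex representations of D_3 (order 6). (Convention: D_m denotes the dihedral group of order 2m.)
3

Explanation: The number of irreducible complex representations of a finite group equals its number of conjugacy classes. D_3 has 3 conjugacy classes ((n+3)/2 for n odd), so D_3 (order 6) has exactly 3 irreducible complex representations.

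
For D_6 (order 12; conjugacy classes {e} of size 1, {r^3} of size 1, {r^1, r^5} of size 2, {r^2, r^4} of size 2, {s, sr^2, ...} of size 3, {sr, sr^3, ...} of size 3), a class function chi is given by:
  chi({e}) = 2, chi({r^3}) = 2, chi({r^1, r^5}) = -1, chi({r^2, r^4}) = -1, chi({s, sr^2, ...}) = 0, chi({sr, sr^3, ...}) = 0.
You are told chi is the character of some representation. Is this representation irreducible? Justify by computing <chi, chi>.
Irreducible: <chi, chi> = 1.

<chi, chi> = (1/|G|) sum_C |C| * |chi(C)|^2 = (1/12)[1*|2|^2 + 1*|2|^2 + 2*|-1|^2 + 2*|-1|^2 + 3*|0|^2 + 3*|0|^2]
  = (1/12)[(4) + (4) + (2) + (2) + (0) + (0)] = 12/12 = 1.
A character is irreducible iff <chi, chi> = 1, so this representation is irreducible.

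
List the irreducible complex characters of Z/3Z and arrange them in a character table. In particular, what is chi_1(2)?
Character table of Z/3Z (irreps indexed chi_0,...,chi_2 with chi_k(m) = zeta_3^(k*m), zeta_3 = exp(2*pi*i/3)):
  irrep \ class  {0} (size 1)  {1} (size 1)    {2} (size 1)  
  chi_0          1             1               1             
  chi_1          1             exp(2*I*pi/3)   exp(-2*I*pi/3)
  chi_2          1             exp(-2*I*pi/3)  exp(2*I*pi/3) 

Spot check: chi_1(2) = zeta_3^(1*2) = zeta_3^2 = exp(-2*I*pi/3).

Why: Z/3Z is abelian, so all 3 irreducible complex representations are 1-dimensional. They are given by chi_k(m) = zeta_3^(k*m) for k = 0,...,2. Row orthogonality: sum_m chi_k(m) conj(chi_l(m)) = 3 * [k = l].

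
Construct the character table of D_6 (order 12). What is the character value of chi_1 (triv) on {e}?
Conjugacy classes: {e} of size 1, {r^3} of size 1, {r^1, r^5} of size 2, {r^2, r^4} of size 2, {s, sr^2, ...} of size 3, {sr, sr^3, ...} of size 3.
Character table:
  irrep \ class              {e} (size 1)  {r^3} (size 1)  {r^1, r^5} (size 2)  {r^2, r^4} (size 2)  {s, sr^2, ...} (size 3)  {sr, sr^3, ...} (size 3)
  chi_1 (triv)               1             1               1                    1                    1                        1                       
  chi_2 (sign: r->1, s->-1)  1             1               1                    1                    -1                       -1                      
  chi_3 (r->-1, s->1)        1             -1              -1                   1                    1                        -1                      
  chi_4 (r->-1, s->-1)       1             -1              -1                   1                    -1                       1                       
  chi_5 (2d, j=1)            2             -2              1                    -1                   0                        0                       
  chi_6 (2d, j=2)            2             2               -1                   -1                   0                        0                       

Spot check: chi_1 (triv) on {e} = 1.

Solution. D_6 has order 2*6 = 12 with 6 conjugacy classes, hence 6 irreducibles. Sum of squared dims 1 + 1 + 1 + 1 + 4 + 4 = 12 = |G|. Linear characters come from the abelianisation; the 2-dimensional irreps have character r^k -> 2*cos(2*pi*j*k/6), reflections -> 0.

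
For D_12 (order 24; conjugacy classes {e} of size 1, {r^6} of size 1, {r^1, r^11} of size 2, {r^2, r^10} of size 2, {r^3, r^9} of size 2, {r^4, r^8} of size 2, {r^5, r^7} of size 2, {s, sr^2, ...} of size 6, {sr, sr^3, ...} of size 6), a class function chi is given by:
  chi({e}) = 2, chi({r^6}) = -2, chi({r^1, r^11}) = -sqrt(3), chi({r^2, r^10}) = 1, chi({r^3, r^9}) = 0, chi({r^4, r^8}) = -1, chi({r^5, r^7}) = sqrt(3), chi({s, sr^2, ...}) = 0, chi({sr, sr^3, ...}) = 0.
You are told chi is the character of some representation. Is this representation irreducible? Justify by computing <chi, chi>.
Irreducible: <chi, chi> = 1.

<chi, chi> = (1/|G|) sum_C |C| * |chi(C)|^2 = (1/24)[1*|2|^2 + 1*|-2|^2 + 2*|-sqrt(3)|^2 + 2*|1|^2 + 2*|0|^2 + 2*|-1|^2 + 2*|sqrt(3)|^2 + 6*|0|^2 + 6*|0|^2]
  = (1/24)[(4) + (4) + (6) + (2) + (0) + (2) + (6) + (0) + (0)] = 24/24 = 1.
A character is irreducible iff <chi, chi> = 1, so this representation is irreducible.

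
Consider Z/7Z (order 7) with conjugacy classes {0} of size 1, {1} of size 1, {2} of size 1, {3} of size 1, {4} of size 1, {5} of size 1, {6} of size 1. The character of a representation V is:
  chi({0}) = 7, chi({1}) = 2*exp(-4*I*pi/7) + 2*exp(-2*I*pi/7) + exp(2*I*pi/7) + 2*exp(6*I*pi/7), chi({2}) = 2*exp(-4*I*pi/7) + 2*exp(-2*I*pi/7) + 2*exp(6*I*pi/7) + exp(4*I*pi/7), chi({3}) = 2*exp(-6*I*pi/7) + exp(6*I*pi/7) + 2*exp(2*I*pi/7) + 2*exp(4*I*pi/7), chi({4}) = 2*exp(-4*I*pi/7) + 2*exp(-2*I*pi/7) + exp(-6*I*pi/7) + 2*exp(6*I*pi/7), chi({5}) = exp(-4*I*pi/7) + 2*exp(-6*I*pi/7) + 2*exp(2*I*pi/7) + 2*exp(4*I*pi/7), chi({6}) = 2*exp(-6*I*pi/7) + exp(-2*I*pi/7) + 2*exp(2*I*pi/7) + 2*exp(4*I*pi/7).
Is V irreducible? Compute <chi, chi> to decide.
Not irreducible (reducible): <chi, chi> = 13 > 1.

Argument: <chi, chi> = (1/|G|) sum_C |C| * |chi(C)|^2 = (1/7)[1*|7|^2 + 1*|2*exp(-4*I*pi/7) + 2*exp(-2*I*pi/7) + exp(2*I*pi/7) + 2*exp(6*I*pi/7)|^2 + 1*|2*exp(-4*I*pi/7) + 2*exp(-2*I*pi/7) + 2*exp(6*I*pi/7) + exp(4*I*pi/7)|^2 + 1*|2*exp(-6*I*pi/7) + exp(6*I*pi/7) + 2*exp(2*I*pi/7) + 2*exp(4*I*pi/7)|^2 + 1*|2*exp(-4*I*pi/7) + 2*exp(-2*I*pi/7) + exp(-6*I*pi/7) + 2*exp(6*I*pi/7)|^2 + 1*|exp(-4*I*pi/7) + 2*exp(-6*I*pi/7) + 2*exp(2*I*pi/7) + 2*exp(4*I*pi/7)|^2 + 1*|2*exp(-6*I*pi/7) + exp(-2*I*pi/7) + 2*exp(2*I*pi/7) + 2*exp(4*I*pi/7)|^2]
  = (1/7)[(49) + (13 + 8*exp(-4*I*pi/7) + 4*exp(-2*I*pi/7) + 6*exp(-6*I*pi/7) + 6*exp(6*I*pi/7) + 4*exp(2*I*pi/7) + 8*exp(4*I*pi/7)) + (13 + 6*exp(-2*I*pi/7) + 4*exp(-4*I*pi/7) + 8*exp(-6*I*pi/7) + 8*exp(6*I*pi/7) + 4*exp(4*I*pi/7) + 6*exp(2*I*pi/7)) + (13 + 8*exp(-2*I*pi/7) + 6*exp(-4*I*pi/7) + 4*exp(-6*I*pi/7) + 4*exp(6*I*pi/7) + 6*exp(4*I*pi/7) + 8*exp(2*I*pi/7)) + (13 + 8*exp(-2*I*pi/7) + 6*exp(-4*I*pi/7) + 4*exp(-6*I*pi/7) + 4*exp(6*I*pi/7) + 6*exp(4*I*pi/7) + 8*exp(2*I*pi/7)) + (13 + 6*exp(-2*I*pi/7) + 4*exp(-4*I*pi/7) + 8*exp(-6*I*pi/7) + 8*exp(6*I*pi/7) + 4*exp(4*I*pi/7) + 6*exp(2*I*pi/7)) + (13 + 8*exp(-4*I*pi/7) + 4*exp(-2*I*pi/7) + 6*exp(-6*I*pi/7) + 6*exp(6*I*pi/7) + 4*exp(2*I*pi/7) + 8*exp(4*I*pi/7))] = 91/7 = 13.
(Exp terms are combined using exp(i*s)*conj(exp(i*t)) = exp(i*(s-t)), and sums of them are collapsed using the identity that for every m > 1 the m distinct m-th roots of unity sum to 0, e.g. 1 + exp(2*I*pi/3) + exp(-2*I*pi/3) = 0.)
A character is irreducible iff <chi, chi> = 1, so this representation is reducible.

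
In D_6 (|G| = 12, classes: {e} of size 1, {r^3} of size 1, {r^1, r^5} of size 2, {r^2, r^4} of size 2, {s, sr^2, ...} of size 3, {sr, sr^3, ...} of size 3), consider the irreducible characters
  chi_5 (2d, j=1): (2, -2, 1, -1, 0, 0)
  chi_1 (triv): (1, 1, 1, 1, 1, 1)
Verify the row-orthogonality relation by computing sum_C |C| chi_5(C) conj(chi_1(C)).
Sum = 0; so <chi_5, chi_1> = 0 (distinct irreducibles are orthogonal).

Why: Compute term by term over conjugacy classes (|C| * chi_5(C) * conj(chi_1(C))):
  1*(2)*conj(1) + 1*(-2)*conj(1) + 2*(1)*conj(1) + 2*(-1)*conj(1) + 3*(0)*conj(1) + 3*(0)*conj(1)
  = (2) + (-2) + (2) + (-2) + (0) + (0)
  = 0.
Dividing by |G| = 12 gives 0/12 = 0, matching the row-orthogonality relation <chi_5, chi_1> = [chi_5 = chi_1].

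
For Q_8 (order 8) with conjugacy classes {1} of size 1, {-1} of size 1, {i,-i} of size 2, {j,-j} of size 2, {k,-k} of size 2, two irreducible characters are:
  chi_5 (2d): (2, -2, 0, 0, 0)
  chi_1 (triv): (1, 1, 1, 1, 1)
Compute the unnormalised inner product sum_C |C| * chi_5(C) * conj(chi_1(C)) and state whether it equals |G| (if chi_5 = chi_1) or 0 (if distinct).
Sum = 0; so <chi_5, chi_1> = 0 (distinct irreducibles are orthogonal).

Details: Compute term by term over conjugacy classes (|C| * chi_5(C) * conj(chi_1(C))):
  1*(2)*conj(1) + 1*(-2)*conj(1) + 2*(0)*conj(1) + 2*(0)*conj(1) + 2*(0)*conj(1)
  = (2) + (-2) + (0) + (0) + (0)
  = 0.
Dividing by |G| = 8 gives 0/8 = 0, matching the row-orthogonality relation <chi_5, chi_1> = [chi_5 = chi_1].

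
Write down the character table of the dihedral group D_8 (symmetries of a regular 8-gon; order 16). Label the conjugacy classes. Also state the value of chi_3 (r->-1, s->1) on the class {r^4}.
Conjugacy classes: {e} of size 1, {r^4} of size 1, {r^1, r^7} of size 2, {r^2, r^6} of size 2, {r^3, r^5} of size 2, {s, sr^2, ...} of size 4, {sr, sr^3, ...} of size 4.
Character table:
  irrep \ class              {e} (size 1)  {r^4} (size 1)  {r^1, r^7} (size 2)  {r^2, r^6} (size 2)  {r^3, r^5} (size 2)  {s, sr^2, ...} (size 4)  {sr, sr^3, ...} (size 4)
  chi_1 (triv)               1             1               1                    1                    1                    1                        1                       
  chi_2 (sign: r->1, s->-1)  1             1               1                    1                    1                    -1                       -1                      
  chi_3 (r->-1, s->1)        1             1               -1                   1                    -1                   1                        -1                      
  chi_4 (r->-1, s->-1)       1             1               -1                   1                    -1                   -1                       1                       
  chi_5 (2d, j=1)            2             -2              sqrt(2)              0                    -sqrt(2)             0                        0                       
  chi_6 (2d, j=2)            2             2               0                    -2                   0                    0                        0                       
  chi_7 (2d, j=3)            2             -2              -sqrt(2)             0                    sqrt(2)              0                        0                       

Spot check: chi_3 (r->-1, s->1) on {r^4} = 1.

Derivation: D_8 has order 2*8 = 16 with 7 conjugacy classes, hence 7 irreducibles. Sum of squared dims 1 + 1 + 1 + 1 + 4 + 4 + 4 = 16 = |G|. Linear characters come from the abelianisation; the 2-dimensional irreps have character r^k -> 2*cos(2*pi*j*k/8), reflections -> 0.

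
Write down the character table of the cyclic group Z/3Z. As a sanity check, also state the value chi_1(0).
Character table of Z/3Z (irreps indexed chi_0,...,chi_2 with chi_k(m) = zeta_3^(k*m), zeta_3 = exp(2*pi*i/3)):
  irrep \ class  {0} (size 1)  {1} (size 1)    {2} (size 1)  
  chi_0          1             1               1             
  chi_1          1             exp(2*I*pi/3)   exp(-2*I*pi/3)
  chi_2          1             exp(-2*I*pi/3)  exp(2*I*pi/3) 

Spot check: chi_1(0) = zeta_3^(1*0) = zeta_3^0 = 1.

Justification: Z/3Z is abelian, so all 3 irreducible complex representations are 1-dimensional. They are given by chi_k(m) = zeta_3^(k*m) for k = 0,...,2. Row orthogonality: sum_m chi_k(m) conj(chi_l(m)) = 3 * [k = l].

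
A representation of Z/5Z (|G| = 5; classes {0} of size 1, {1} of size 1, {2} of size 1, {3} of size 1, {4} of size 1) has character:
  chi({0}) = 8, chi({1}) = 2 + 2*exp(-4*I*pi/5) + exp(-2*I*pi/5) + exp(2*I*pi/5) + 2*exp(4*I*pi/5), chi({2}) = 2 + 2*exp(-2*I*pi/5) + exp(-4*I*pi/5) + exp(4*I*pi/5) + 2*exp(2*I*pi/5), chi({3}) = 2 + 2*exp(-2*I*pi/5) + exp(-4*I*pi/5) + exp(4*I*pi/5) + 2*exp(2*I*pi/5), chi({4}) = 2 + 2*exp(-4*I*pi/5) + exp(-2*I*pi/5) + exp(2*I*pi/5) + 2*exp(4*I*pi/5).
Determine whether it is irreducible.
Not irreducible (reducible): <chi, chi> = 14 > 1.

Justification: <chi, chi> = (1/|G|) sum_C |C| * |chi(C)|^2 = (1/5)[1*|8|^2 + 1*|2 + 2*exp(-4*I*pi/5) + exp(-2*I*pi/5) + exp(2*I*pi/5) + 2*exp(4*I*pi/5)|^2 + 1*|2 + 2*exp(-2*I*pi/5) + exp(-4*I*pi/5) + exp(4*I*pi/5) + 2*exp(2*I*pi/5)|^2 + 1*|2 + 2*exp(-2*I*pi/5) + exp(-4*I*pi/5) + exp(4*I*pi/5) + 2*exp(2*I*pi/5)|^2 + 1*|2 + 2*exp(-4*I*pi/5) + exp(-2*I*pi/5) + exp(2*I*pi/5) + 2*exp(4*I*pi/5)|^2]
  = (1/5)[(64) + (14 + 12*exp(-2*I*pi/5) + 13*exp(-4*I*pi/5) + 13*exp(4*I*pi/5) + 12*exp(2*I*pi/5)) + (14 + 13*exp(-2*I*pi/5) + 12*exp(-4*I*pi/5) + 12*exp(4*I*pi/5) + 13*exp(2*I*pi/5)) + (14 + 13*exp(-2*I*pi/5) + 12*exp(-4*I*pi/5) + 12*exp(4*I*pi/5) + 13*exp(2*I*pi/5)) + (14 + 12*exp(-2*I*pi/5) + 13*exp(-4*I*pi/5) + 13*exp(4*I*pi/5) + 12*exp(2*I*pi/5))] = 70/5 = 14.
(Exp terms are combined using exp(i*s)*conj(exp(i*t)) = exp(i*(s-t)), and sums of them are collapsed using the identity that for every m > 1 the m distinct m-th roots of unity sum to 0, e.g. 1 + exp(2*I*pi/3) + exp(-2*I*pi/3) = 0.)
A character is irreducible iff <chi, chi> = 1, so this representation is reducible.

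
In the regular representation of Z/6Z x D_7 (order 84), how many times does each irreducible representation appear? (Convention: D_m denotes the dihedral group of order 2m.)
Each irreducible V_i of dimension d_i appears with multiplicity d_i, i.e. rho_reg = (direct sum over all irreducibles V_i) d_i V_i. The irreducible dimensions for Z/6Z x D_7 are 1, 1, 1, 1, 1, 1, 1, 1, 1, 1, 1, 1, 2, 2, 2, 2, 2, 2, 2, 2, 2, 2, 2, 2, 2, 2, 2, 2, 2, 2: 12 irreducibles of dimension 1, each with multiplicity 1; 18 irreducibles of dimension 2, each with multiplicity 2. Total dimension 12*1*1 + 18*2*2 = 84 = |G|.

Proof sketch: General theorem: in the regular representation of a finite group G, each irreducible appears with multiplicity equal to its dimension. Check: dim(rho_reg) = sum d_i^2 = 1 + 1 + 1 + 1 + 1 + 1 + 1 + 1 + 1 + 1 + 1 + 1 + 4 + 4 + 4 + 4 + 4 + 4 + 4 + 4 + 4 + 4 + 4 + 4 + 4 + 4 + 4 + 4 + 4 + 4 = 84 = |G|.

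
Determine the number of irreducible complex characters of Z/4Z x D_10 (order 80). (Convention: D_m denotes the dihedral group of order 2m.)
32

The number of irreducible complex representations of a finite group equals its number of conjugacy classes. For a direct product, #classes(G x H) = #classes(G) * #classes(H). Z/4Z has 4 classes (abelian), D_10 has 8 classes, so 4 * 8 = 32, so Z/4Z x D_10 (order 80) has exactly 32 irreducible complex representations.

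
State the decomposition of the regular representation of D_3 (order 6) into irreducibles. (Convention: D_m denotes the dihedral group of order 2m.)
Each irreducible V_i of dimension d_i appears with multiplicity d_i, i.e. rho_reg = (direct sum over all irreducibles V_i) d_i V_i. The irreducible dimensions for D_3 are 1, 1, 2: 2 irreducibles of dimension 1, each with multiplicity 1; 1 irreducible of dimension 2, with multiplicity 2. Total dimension 2*1*1 + 1*2*2 = 6 = |G|.

Argument: General theorem: in the regular representation of a finite group G, each irreducible appears with multiplicity equal to its dimension. Check: dim(rho_reg) = sum d_i^2 = 1 + 1 + 4 = 6 = |G|.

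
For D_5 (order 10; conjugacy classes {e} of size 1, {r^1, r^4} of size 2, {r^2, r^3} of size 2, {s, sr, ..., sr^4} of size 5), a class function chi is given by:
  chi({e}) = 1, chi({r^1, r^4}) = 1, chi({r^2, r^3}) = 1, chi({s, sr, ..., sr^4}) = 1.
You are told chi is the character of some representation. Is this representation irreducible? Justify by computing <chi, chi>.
Irreducible: <chi, chi> = 1.

Explanation: <chi, chi> = (1/|G|) sum_C |C| * |chi(C)|^2 = (1/10)[1*|1|^2 + 2*|1|^2 + 2*|1|^2 + 5*|1|^2]
  = (1/10)[(1) + (2) + (2) + (5)] = 10/10 = 1.
A character is irreducible iff <chi, chi> = 1, so this representation is irreducible.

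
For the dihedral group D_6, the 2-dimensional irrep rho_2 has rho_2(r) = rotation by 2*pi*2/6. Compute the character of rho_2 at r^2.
chi_{rho_2}(r^2) = 2*cos(2*pi*2*2/6) = -1

Reasoning: rho_2(r^2) is rotation by angle 2*pi*2*2/6, whose trace is 2*cos(2*pi*2*2/6) = -1.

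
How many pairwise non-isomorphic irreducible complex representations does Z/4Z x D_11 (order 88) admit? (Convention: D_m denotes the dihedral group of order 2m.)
28

Proof sketch: The number of irreducible complex representations of a finite group equals its number of conjugacy classes. For a direct product, #classes(G x H) = #classes(G) * #classes(H). Z/4Z has 4 classes (abelian), D_11 has 7 classes, so 4 * 7 = 28, so Z/4Z x D_11 (order 88) has exactly 28 irreducible complex representations.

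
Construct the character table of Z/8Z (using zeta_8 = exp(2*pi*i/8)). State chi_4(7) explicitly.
Character table of Z/8Z (irreps indexed chi_0,...,chi_7 with chi_k(m) = zeta_8^(k*m), zeta_8 = exp(2*pi*i/8)):
  irrep \ class  {0} (size 1)  {1} (size 1)    {2} (size 1)  {3} (size 1)    {4} (size 1)  {5} (size 1)    {6} (size 1)  {7} (size 1)  
  chi_0          1             1               1             1               1             1               1             1             
  chi_1          1             exp(I*pi/4)     I             exp(3*I*pi/4)   -1            exp(-3*I*pi/4)  -I            exp(-I*pi/4)  
  chi_2          1             I               -1            -I              1             I               -1            -I            
  chi_3          1             exp(3*I*pi/4)   -I            exp(I*pi/4)     -1            exp(-I*pi/4)    I             exp(-3*I*pi/4)
  chi_4          1             -1              1             -1              1             -1              1             -1            
  chi_5          1             exp(-3*I*pi/4)  I             exp(-I*pi/4)    -1            exp(I*pi/4)     -I            exp(3*I*pi/4) 
  chi_6          1             -I              -1            I               1             -I              -1            I             
  chi_7          1             exp(-I*pi/4)    -I            exp(-3*I*pi/4)  -1            exp(3*I*pi/4)   I             exp(I*pi/4)   

Spot check: chi_4(7) = zeta_8^(4*7) = zeta_8^28 = -1.

Reasoning: Z/8Z is abelian, so all 8 irreducible complex representations are 1-dimensional. They are given by chi_k(m) = zeta_8^(k*m) for k = 0,...,7. Row orthogonality: sum_m chi_k(m) conj(chi_l(m)) = 8 * [k = l].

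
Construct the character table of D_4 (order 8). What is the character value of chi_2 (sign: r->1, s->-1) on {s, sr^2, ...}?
Conjugacy classes: {e} of size 1, {r^2} of size 1, {r^1, r^3} of size 2, {s, sr^2, ...} of size 2, {sr, sr^3, ...} of size 2.
Character table:
  irrep \ class              {e} (size 1)  {r^2} (size 1)  {r^1, r^3} (size 2)  {s, sr^2, ...} (size 2)  {sr, sr^3, ...} (size 2)
  chi_1 (triv)               1             1               1                    1                        1                       
  chi_2 (sign: r->1, s->-1)  1             1               1                    -1                       -1                      
  chi_3 (r->-1, s->1)        1             1               -1                   1                        -1                      
  chi_4 (r->-1, s->-1)       1             1               -1                   -1                       1                       
  chi_5 (2d, j=1)            2             -2              0                    0                        0                       

Spot check: chi_2 (sign: r->1, s->-1) on {s, sr^2, ...} = -1.

Argument: D_4 has order 2*4 = 8 with 5 conjugacy classes, hence 5 irreducibles. Sum of squared dims 1 + 1 + 1 + 1 + 4 = 8 = |G|. Linear characters come from the abelianisation; the 2-dimensional irreps have character r^k -> 2*cos(2*pi*j*k/4), reflections -> 0.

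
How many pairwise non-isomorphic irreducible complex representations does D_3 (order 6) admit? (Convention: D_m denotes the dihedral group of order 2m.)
3

Explanation: The number of irreducible complex representations of a finite group equals its number of conjugacy classes. D_3 has 3 conjugacy classes ((n+3)/2 for n odd), so D_3 (order 6) has exactly 3 irreducible complex representations.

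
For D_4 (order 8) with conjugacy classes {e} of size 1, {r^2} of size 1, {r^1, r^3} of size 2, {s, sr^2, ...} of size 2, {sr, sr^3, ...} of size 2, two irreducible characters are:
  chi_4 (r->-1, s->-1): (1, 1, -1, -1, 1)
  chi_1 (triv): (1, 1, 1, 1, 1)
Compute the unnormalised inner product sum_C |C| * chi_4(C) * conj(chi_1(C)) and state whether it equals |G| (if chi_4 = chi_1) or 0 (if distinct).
Sum = 0; so <chi_4, chi_1> = 0 (distinct irreducibles are orthogonal).

Details: Compute term by term over conjugacy classes (|C| * chi_4(C) * conj(chi_1(C))):
  1*(1)*conj(1) + 1*(1)*conj(1) + 2*(-1)*conj(1) + 2*(-1)*conj(1) + 2*(1)*conj(1)
  = (1) + (1) + (-2) + (-2) + (2)
  = 0.
Dividing by |G| = 8 gives 0/8 = 0, matching the row-orthogonality relation <chi_4, chi_1> = [chi_4 = chi_1].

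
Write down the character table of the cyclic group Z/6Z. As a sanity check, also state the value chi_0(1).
Character table of Z/6Z (irreps indexed chi_0,...,chi_5 with chi_k(m) = zeta_6^(k*m), zeta_6 = exp(2*pi*i/6)):
  irrep \ class  {0} (size 1)  {1} (size 1)    {2} (size 1)    {3} (size 1)  {4} (size 1)    {5} (size 1)  
  chi_0          1             1               1               1             1               1             
  chi_1          1             exp(I*pi/3)     exp(2*I*pi/3)   -1            exp(-2*I*pi/3)  exp(-I*pi/3)  
  chi_2          1             exp(2*I*pi/3)   exp(-2*I*pi/3)  1             exp(2*I*pi/3)   exp(-2*I*pi/3)
  chi_3          1             -1              1               -1            1               -1            
  chi_4          1             exp(-2*I*pi/3)  exp(2*I*pi/3)   1             exp(-2*I*pi/3)  exp(2*I*pi/3) 
  chi_5          1             exp(-I*pi/3)    exp(-2*I*pi/3)  -1            exp(2*I*pi/3)   exp(I*pi/3)   

Spot check: chi_0(1) = zeta_6^(0*1) = zeta_6^0 = 1.

Argument: Z/6Z is abelian, so all 6 irreducible complex representations are 1-dimensional. They are given by chi_k(m) = zeta_6^(k*m) for k = 0,...,5. Row orthogonality: sum_m chi_k(m) conj(chi_l(m)) = 6 * [k = l].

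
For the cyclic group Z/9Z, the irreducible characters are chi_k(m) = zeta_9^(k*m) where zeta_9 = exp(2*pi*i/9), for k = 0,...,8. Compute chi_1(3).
chi_1(3) = zeta_9^3 = exp(2*I*pi/3)

chi_1(3) = zeta_9^(1*3) = zeta_9^3. Since zeta_9^9 = 1, this equals zeta_9^3 = exp(2*pi*i*3/9) = exp(2*I*pi/3).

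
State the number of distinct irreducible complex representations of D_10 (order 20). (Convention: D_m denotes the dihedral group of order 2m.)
8

Working: The number of irreducible complex representations of a finite group equals its number of conjugacy classes. D_10 has 8 conjugacy classes (n/2 + 3 for n even), so D_10 (order 20) has exactly 8 irreducible complex representations.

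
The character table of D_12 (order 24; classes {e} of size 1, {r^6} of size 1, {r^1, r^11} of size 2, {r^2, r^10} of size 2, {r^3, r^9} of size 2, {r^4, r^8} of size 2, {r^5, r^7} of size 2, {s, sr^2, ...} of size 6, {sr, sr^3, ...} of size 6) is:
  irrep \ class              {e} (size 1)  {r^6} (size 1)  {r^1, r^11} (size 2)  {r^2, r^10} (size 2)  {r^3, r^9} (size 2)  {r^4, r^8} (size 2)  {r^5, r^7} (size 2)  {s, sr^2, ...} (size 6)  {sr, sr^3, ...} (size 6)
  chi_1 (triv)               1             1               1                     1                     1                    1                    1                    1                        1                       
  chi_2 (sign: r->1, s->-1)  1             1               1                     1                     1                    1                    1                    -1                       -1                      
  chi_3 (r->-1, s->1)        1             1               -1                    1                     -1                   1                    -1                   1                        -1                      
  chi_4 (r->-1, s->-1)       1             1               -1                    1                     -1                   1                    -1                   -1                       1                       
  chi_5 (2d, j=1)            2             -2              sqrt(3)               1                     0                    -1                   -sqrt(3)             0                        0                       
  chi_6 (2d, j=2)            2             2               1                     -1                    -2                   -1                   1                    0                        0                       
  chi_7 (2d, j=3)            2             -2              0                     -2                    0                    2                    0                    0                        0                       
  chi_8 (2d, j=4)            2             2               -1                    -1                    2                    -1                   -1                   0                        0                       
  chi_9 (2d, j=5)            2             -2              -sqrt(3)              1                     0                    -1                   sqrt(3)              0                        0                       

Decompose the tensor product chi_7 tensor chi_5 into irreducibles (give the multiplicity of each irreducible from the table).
chi_7 tensor chi_5 = chi_6 + chi_8 (all other irreducibles have multiplicity 0).

Justification: The character of a tensor product is the pointwise product (chi_7 * chi_5)(C) = chi_7(C) * chi_5(C):
  {e}: (2)*(2), {r^6}: (-2)*(-2), {r^1, r^11}: (0)*(sqrt(3)), {r^2, r^10}: (-2)*(1), {r^3, r^9}: (0)*(0), {r^4, r^8}: (2)*(-1), {r^5, r^7}: (0)*(-sqrt(3)), {s, sr^2, ...}: (0)*(0), {sr, sr^3, ...}: (0)*(0)
so (chi_7 * chi_5) takes values
  {e} -> 4, {r^6} -> 4, {r^1, r^11} -> 0, {r^2, r^10} -> -2, {r^3, r^9} -> 0, {r^4, r^8} -> -2, {r^5, r^7} -> 0, {s, sr^2, ...} -> 0, {sr, sr^3, ...} -> 0.
Now take the inner product of this character with each irreducible chi from the table, <chi_7*chi_5, chi> = (1/24) sum_C |C| (chi_7*chi_5)(C) conj(chi(C)):
  <chi_7*chi_5, chi_1> = (1/24)[1*(4)*conj(1) + 1*(4)*conj(1) + 2*(0)*conj(1) + 2*(-2)*conj(1) + 2*(0)*conj(1) + 2*(-2)*conj(1) + 2*(0)*conj(1) + 6*(0)*conj(1) + 6*(0)*conj(1)]
      = (1/24)[(4) + (4) + (0) + (-4) + (0) + (-4) + (0) + (0) + (0)] = 0/24 = 0
  <chi_7*chi_5, chi_2> = (1/24)[1*(4)*conj(1) + 1*(4)*conj(1) + 2*(0)*conj(1) + 2*(-2)*conj(1) + 2*(0)*conj(1) + 2*(-2)*conj(1) + 2*(0)*conj(1) + 6*(0)*conj(-1) + 6*(0)*conj(-1)]
      = (1/24)[(4) + (4) + (0) + (-4) + (0) + (-4) + (0) + (0) + (0)] = 0/24 = 0
  <chi_7*chi_5, chi_3> = (1/24)[1*(4)*conj(1) + 1*(4)*conj(1) + 2*(0)*conj(-1) + 2*(-2)*conj(1) + 2*(0)*conj(-1) + 2*(-2)*conj(1) + 2*(0)*conj(-1) + 6*(0)*conj(1) + 6*(0)*conj(-1)]
      = (1/24)[(4) + (4) + (0) + (-4) + (0) + (-4) + (0) + (0) + (0)] = 0/24 = 0
  <chi_7*chi_5, chi_4> = (1/24)[1*(4)*conj(1) + 1*(4)*conj(1) + 2*(0)*conj(-1) + 2*(-2)*conj(1) + 2*(0)*conj(-1) + 2*(-2)*conj(1) + 2*(0)*conj(-1) + 6*(0)*conj(-1) + 6*(0)*conj(1)]
      = (1/24)[(4) + (4) + (0) + (-4) + (0) + (-4) + (0) + (0) + (0)] = 0/24 = 0
  <chi_7*chi_5, chi_5> = (1/24)[1*(4)*conj(2) + 1*(4)*conj(-2) + 2*(0)*conj(sqrt(3)) + 2*(-2)*conj(1) + 2*(0)*conj(0) + 2*(-2)*conj(-1) + 2*(0)*conj(-sqrt(3)) + 6*(0)*conj(0) + 6*(0)*conj(0)]
      = (1/24)[(8) + (-8) + (0) + (-4) + (0) + (4) + (0) + (0) + (0)] = 0/24 = 0
  <chi_7*chi_5, chi_6> = (1/24)[1*(4)*conj(2) + 1*(4)*conj(2) + 2*(0)*conj(1) + 2*(-2)*conj(-1) + 2*(0)*conj(-2) + 2*(-2)*conj(-1) + 2*(0)*conj(1) + 6*(0)*conj(0) + 6*(0)*conj(0)]
      = (1/24)[(8) + (8) + (0) + (4) + (0) + (4) + (0) + (0) + (0)] = 24/24 = 1
  <chi_7*chi_5, chi_7> = (1/24)[1*(4)*conj(2) + 1*(4)*conj(-2) + 2*(0)*conj(0) + 2*(-2)*conj(-2) + 2*(0)*conj(0) + 2*(-2)*conj(2) + 2*(0)*conj(0) + 6*(0)*conj(0) + 6*(0)*conj(0)]
      = (1/24)[(8) + (-8) + (0) + (8) + (0) + (-8) + (0) + (0) + (0)] = 0/24 = 0
  <chi_7*chi_5, chi_8> = (1/24)[1*(4)*conj(2) + 1*(4)*conj(2) + 2*(0)*conj(-1) + 2*(-2)*conj(-1) + 2*(0)*conj(2) + 2*(-2)*conj(-1) + 2*(0)*conj(-1) + 6*(0)*conj(0) + 6*(0)*conj(0)]
      = (1/24)[(8) + (8) + (0) + (4) + (0) + (4) + (0) + (0) + (0)] = 24/24 = 1
  <chi_7*chi_5, chi_9> = (1/24)[1*(4)*conj(2) + 1*(4)*conj(-2) + 2*(0)*conj(-sqrt(3)) + 2*(-2)*conj(1) + 2*(0)*conj(0) + 2*(-2)*conj(-1) + 2*(0)*conj(sqrt(3)) + 6*(0)*conj(0) + 6*(0)*conj(0)]
      = (1/24)[(8) + (-8) + (0) + (-4) + (0) + (4) + (0) + (0) + (0)] = 0/24 = 0
Hence the multiplicities are chi_6: 1, chi_8: 1. Dimension check: dim(chi_7)*dim(chi_5) = 2*2 = 4 and sum (mult * dim) = 1*2 + 1*2 = 4.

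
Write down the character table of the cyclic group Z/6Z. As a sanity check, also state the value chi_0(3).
Character table of Z/6Z (irreps indexed chi_0,...,chi_5 with chi_k(m) = zeta_6^(k*m), zeta_6 = exp(2*pi*i/6)):
  irrep \ class  {0} (size 1)  {1} (size 1)    {2} (size 1)    {3} (size 1)  {4} (size 1)    {5} (size 1)  
  chi_0          1             1               1               1             1               1             
  chi_1          1             exp(I*pi/3)     exp(2*I*pi/3)   -1            exp(-2*I*pi/3)  exp(-I*pi/3)  
  chi_2          1             exp(2*I*pi/3)   exp(-2*I*pi/3)  1             exp(2*I*pi/3)   exp(-2*I*pi/3)
  chi_3          1             -1              1               -1            1               -1            
  chi_4          1             exp(-2*I*pi/3)  exp(2*I*pi/3)   1             exp(-2*I*pi/3)  exp(2*I*pi/3) 
  chi_5          1             exp(-I*pi/3)    exp(-2*I*pi/3)  -1            exp(2*I*pi/3)   exp(I*pi/3)   

Spot check: chi_0(3) = zeta_6^(0*3) = zeta_6^0 = 1.

Argument: Z/6Z is abelian, so all 6 irreducible complex representations are 1-dimensional. They are given by chi_k(m) = zeta_6^(k*m) for k = 0,...,5. Row orthogonality: sum_m chi_k(m) conj(chi_l(m)) = 6 * [k = l].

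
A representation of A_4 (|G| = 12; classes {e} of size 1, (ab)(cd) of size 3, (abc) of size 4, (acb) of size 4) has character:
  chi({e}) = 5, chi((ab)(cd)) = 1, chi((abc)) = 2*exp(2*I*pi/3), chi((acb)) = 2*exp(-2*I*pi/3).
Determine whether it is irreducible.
Not irreducible (reducible): <chi, chi> = 5 > 1.

Proof sketch: <chi, chi> = (1/|G|) sum_C |C| * |chi(C)|^2 = (1/12)[1*|5|^2 + 3*|1|^2 + 4*|2*exp(2*I*pi/3)|^2 + 4*|2*exp(-2*I*pi/3)|^2]
  = (1/12)[(25) + (3) + (16) + (16)] = 60/12 = 5.
(Exp terms are combined using exp(i*s)*conj(exp(i*t)) = exp(i*(s-t)), and sums of them are collapsed using the identity that for every m > 1 the m distinct m-th roots of unity sum to 0, e.g. 1 + exp(2*I*pi/3) + exp(-2*I*pi/3) = 0.)
A character is irreducible iff <chi, chi> = 1, so this representation is reducible.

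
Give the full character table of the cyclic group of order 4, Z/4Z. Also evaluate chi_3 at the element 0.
Character table of Z/4Z (irreps indexed chi_0,...,chi_3 with chi_k(m) = zeta_4^(k*m), zeta_4 = exp(2*pi*i/4)):
  irrep \ class  {0} (size 1)  {1} (size 1)  {2} (size 1)  {3} (size 1)
  chi_0          1             1             1             1           
  chi_1          1             I             -1            -I          
  chi_2          1             -1            1             -1          
  chi_3          1             -I            -1            I           

Spot check: chi_3(0) = zeta_4^(3*0) = zeta_4^0 = 1.

Explanation: Z/4Z is abelian, so all 4 irreducible complex representations are 1-dimensional. They are given by chi_k(m) = zeta_4^(k*m) for k = 0,...,3. Row orthogonality: sum_m chi_k(m) conj(chi_l(m)) = 4 * [k = l].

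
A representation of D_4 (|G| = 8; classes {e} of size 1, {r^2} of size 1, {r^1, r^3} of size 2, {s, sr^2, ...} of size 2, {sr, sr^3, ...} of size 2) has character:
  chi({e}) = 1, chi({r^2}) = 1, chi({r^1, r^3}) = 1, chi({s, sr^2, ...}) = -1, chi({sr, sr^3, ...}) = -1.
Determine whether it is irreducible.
Irreducible: <chi, chi> = 1.

Explanation: <chi, chi> = (1/|G|) sum_C |C| * |chi(C)|^2 = (1/8)[1*|1|^2 + 1*|1|^2 + 2*|1|^2 + 2*|-1|^2 + 2*|-1|^2]
  = (1/8)[(1) + (1) + (2) + (2) + (2)] = 8/8 = 1.
A character is irreducible iff <chi, chi> = 1, so this representation is irreducible.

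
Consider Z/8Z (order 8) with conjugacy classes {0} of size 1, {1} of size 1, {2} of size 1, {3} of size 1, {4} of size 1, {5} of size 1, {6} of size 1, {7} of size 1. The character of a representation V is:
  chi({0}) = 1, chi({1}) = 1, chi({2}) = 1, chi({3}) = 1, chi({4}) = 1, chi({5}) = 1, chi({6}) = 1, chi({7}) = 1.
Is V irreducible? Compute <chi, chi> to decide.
Irreducible: <chi, chi> = 1.

Justification: <chi, chi> = (1/|G|) sum_C |C| * |chi(C)|^2 = (1/8)[1*|1|^2 + 1*|1|^2 + 1*|1|^2 + 1*|1|^2 + 1*|1|^2 + 1*|1|^2 + 1*|1|^2 + 1*|1|^2]
  = (1/8)[(1) + (1) + (1) + (1) + (1) + (1) + (1) + (1)] = 8/8 = 1.
(Exp terms are combined using exp(i*s)*conj(exp(i*t)) = exp(i*(s-t)), and sums of them are collapsed using the identity that for every m > 1 the m distinct m-th roots of unity sum to 0, e.g. 1 + exp(2*I*pi/3) + exp(-2*I*pi/3) = 0.)
A character is irreducible iff <chi, chi> = 1, so this representation is irreducible.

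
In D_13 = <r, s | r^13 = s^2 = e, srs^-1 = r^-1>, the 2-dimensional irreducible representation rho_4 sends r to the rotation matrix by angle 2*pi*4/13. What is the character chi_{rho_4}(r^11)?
chi_{rho_4}(r^11) = 2*cos(2*pi*4*11/13) = -2*cos(3*pi/13)

Argument: rho_4(r^11) is rotation by angle 2*pi*4*11/13, whose trace is 2*cos(2*pi*4*11/13) = -2*cos(3*pi/13).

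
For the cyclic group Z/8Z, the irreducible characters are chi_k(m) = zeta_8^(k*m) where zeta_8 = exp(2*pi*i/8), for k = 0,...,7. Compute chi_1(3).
chi_1(3) = zeta_8^3 = exp(3*I*pi/4)

Proof sketch: chi_1(3) = zeta_8^(1*3) = zeta_8^3. Since zeta_8^8 = 1, this equals zeta_8^3 = exp(2*pi*i*3/8) = exp(3*I*pi/4).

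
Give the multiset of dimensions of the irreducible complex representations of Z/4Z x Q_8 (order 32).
Dimensions: 1, 1, 1, 1, 1, 1, 1, 1, 1, 1, 1, 1, 1, 1, 1, 1, 2, 2, 2, 2

Working: There are 20 irreducibles (= number of conjugacy classes). Their dimensions d_i satisfy sum d_i^2 = |G| = 32: 1 + 1 + 1 + 1 + 1 + 1 + 1 + 1 + 1 + 1 + 1 + 1 + 1 + 1 + 1 + 1 + 4 + 4 + 4 + 4 = 32. (For the product with Z/4Z: each of the 4 1-dim characters of Z/4Z tensors with each irrep of Q_8, giving 4 copies of each Q_8-dimension.)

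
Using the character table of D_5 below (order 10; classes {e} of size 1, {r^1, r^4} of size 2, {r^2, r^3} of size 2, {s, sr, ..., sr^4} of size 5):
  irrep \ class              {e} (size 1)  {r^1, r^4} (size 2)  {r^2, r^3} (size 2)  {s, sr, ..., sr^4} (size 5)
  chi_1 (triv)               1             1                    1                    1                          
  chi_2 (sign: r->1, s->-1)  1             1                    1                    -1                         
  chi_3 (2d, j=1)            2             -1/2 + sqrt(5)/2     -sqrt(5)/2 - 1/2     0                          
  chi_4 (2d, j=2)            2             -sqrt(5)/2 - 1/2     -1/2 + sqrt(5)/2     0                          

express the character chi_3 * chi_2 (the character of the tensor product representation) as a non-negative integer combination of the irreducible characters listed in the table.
chi_3 tensor chi_2 = chi_3 (all other irreducibles have multiplicity 0).

Working: The character of a tensor product is the pointwise product (chi_3 * chi_2)(C) = chi_3(C) * chi_2(C):
  {e}: (2)*(1), {r^1, r^4}: (-1/2 + sqrt(5)/2)*(1), {r^2, r^3}: (-sqrt(5)/2 - 1/2)*(1), {s, sr, ..., sr^4}: (0)*(-1)
so (chi_3 * chi_2) takes values
  {e} -> 2, {r^1, r^4} -> -1/2 + sqrt(5)/2, {r^2, r^3} -> -sqrt(5)/2 - 1/2, {s, sr, ..., sr^4} -> 0.
Now take the inner product of this character with each irreducible chi from the table, <chi_3*chi_2, chi> = (1/10) sum_C |C| (chi_3*chi_2)(C) conj(chi(C)):
  <chi_3*chi_2, chi_1> = (1/10)[1*(2)*conj(1) + 2*(-1/2 + sqrt(5)/2)*conj(1) + 2*(-sqrt(5)/2 - 1/2)*conj(1) + 5*(0)*conj(1)]
      = (1/10)[(2) + (-1 + sqrt(5)) + (-sqrt(5) - 1) + (0)] = 0/10 = 0
  <chi_3*chi_2, chi_2> = (1/10)[1*(2)*conj(1) + 2*(-1/2 + sqrt(5)/2)*conj(1) + 2*(-sqrt(5)/2 - 1/2)*conj(1) + 5*(0)*conj(-1)]
      = (1/10)[(2) + (-1 + sqrt(5)) + (-sqrt(5) - 1) + (0)] = 0/10 = 0
  <chi_3*chi_2, chi_3> = (1/10)[1*(2)*conj(2) + 2*(-1/2 + sqrt(5)/2)*conj(-1/2 + sqrt(5)/2) + 2*(-sqrt(5)/2 - 1/2)*conj(-sqrt(5)/2 - 1/2) + 5*(0)*conj(0)]
      = (1/10)[(4) + (3 - sqrt(5)) + (sqrt(5) + 3) + (0)] = 10/10 = 1
  <chi_3*chi_2, chi_4> = (1/10)[1*(2)*conj(2) + 2*(-1/2 + sqrt(5)/2)*conj(-sqrt(5)/2 - 1/2) + 2*(-sqrt(5)/2 - 1/2)*conj(-1/2 + sqrt(5)/2) + 5*(0)*conj(0)]
      = (1/10)[(4) + (-2) + (-2) + (0)] = 0/10 = 0
Hence the multiplicities are chi_3: 1. Dimension check: dim(chi_3)*dim(chi_2) = 2*1 = 2 and sum (mult * dim) = 1*2 = 2.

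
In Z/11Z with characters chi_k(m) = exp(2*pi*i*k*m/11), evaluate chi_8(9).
chi_8(9) = zeta_11^72 = exp(-10*I*pi/11)

Proof sketch: chi_8(9) = zeta_11^(8*9) = zeta_11^72. Since zeta_11^11 = 1, this equals zeta_11^6 = exp(2*pi*i*6/11) = exp(-10*I*pi/11).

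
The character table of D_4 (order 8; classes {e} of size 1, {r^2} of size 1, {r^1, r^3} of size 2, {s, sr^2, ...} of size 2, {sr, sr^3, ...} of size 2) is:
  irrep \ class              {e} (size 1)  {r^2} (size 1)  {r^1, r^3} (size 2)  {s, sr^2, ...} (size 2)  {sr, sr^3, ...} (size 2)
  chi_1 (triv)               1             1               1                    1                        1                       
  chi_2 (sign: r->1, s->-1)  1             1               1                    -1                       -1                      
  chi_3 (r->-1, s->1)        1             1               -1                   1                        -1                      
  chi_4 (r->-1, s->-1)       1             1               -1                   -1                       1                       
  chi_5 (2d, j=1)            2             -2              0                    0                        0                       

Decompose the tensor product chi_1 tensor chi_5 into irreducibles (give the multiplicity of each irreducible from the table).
chi_1 tensor chi_5 = chi_5 (all other irreducibles have multiplicity 0).

Derivation: The character of a tensor product is the pointwise product (chi_1 * chi_5)(C) = chi_1(C) * chi_5(C):
  {e}: (1)*(2), {r^2}: (1)*(-2), {r^1, r^3}: (1)*(0), {s, sr^2, ...}: (1)*(0), {sr, sr^3, ...}: (1)*(0)
so (chi_1 * chi_5) takes values
  {e} -> 2, {r^2} -> -2, {r^1, r^3} -> 0, {s, sr^2, ...} -> 0, {sr, sr^3, ...} -> 0.
Now take the inner product of this character with each irreducible chi from the table, <chi_1*chi_5, chi> = (1/8) sum_C |C| (chi_1*chi_5)(C) conj(chi(C)):
  <chi_1*chi_5, chi_1> = (1/8)[1*(2)*conj(1) + 1*(-2)*conj(1) + 2*(0)*conj(1) + 2*(0)*conj(1) + 2*(0)*conj(1)]
      = (1/8)[(2) + (-2) + (0) + (0) + (0)] = 0/8 = 0
  <chi_1*chi_5, chi_2> = (1/8)[1*(2)*conj(1) + 1*(-2)*conj(1) + 2*(0)*conj(1) + 2*(0)*conj(-1) + 2*(0)*conj(-1)]
      = (1/8)[(2) + (-2) + (0) + (0) + (0)] = 0/8 = 0
  <chi_1*chi_5, chi_3> = (1/8)[1*(2)*conj(1) + 1*(-2)*conj(1) + 2*(0)*conj(-1) + 2*(0)*conj(1) + 2*(0)*conj(-1)]
      = (1/8)[(2) + (-2) + (0) + (0) + (0)] = 0/8 = 0
  <chi_1*chi_5, chi_4> = (1/8)[1*(2)*conj(1) + 1*(-2)*conj(1) + 2*(0)*conj(-1) + 2*(0)*conj(-1) + 2*(0)*conj(1)]
      = (1/8)[(2) + (-2) + (0) + (0) + (0)] = 0/8 = 0
  <chi_1*chi_5, chi_5> = (1/8)[1*(2)*conj(2) + 1*(-2)*conj(-2) + 2*(0)*conj(0) + 2*(0)*conj(0) + 2*(0)*conj(0)]
      = (1/8)[(4) + (4) + (0) + (0) + (0)] = 8/8 = 1
Hence the multiplicities are chi_5: 1. Dimension check: dim(chi_1)*dim(chi_5) = 1*2 = 2 and sum (mult * dim) = 1*2 = 2.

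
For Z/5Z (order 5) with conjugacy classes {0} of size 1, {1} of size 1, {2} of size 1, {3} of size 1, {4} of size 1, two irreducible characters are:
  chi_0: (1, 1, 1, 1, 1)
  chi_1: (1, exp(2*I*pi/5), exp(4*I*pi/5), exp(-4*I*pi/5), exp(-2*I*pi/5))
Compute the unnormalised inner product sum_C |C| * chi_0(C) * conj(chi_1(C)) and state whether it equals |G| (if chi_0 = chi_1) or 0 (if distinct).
Sum = 0; so <chi_0, chi_1> = 0 (distinct irreducibles are orthogonal).

Proof sketch: Compute term by term over conjugacy classes (|C| * chi_0(C) * conj(chi_1(C))):
  1*(1)*conj(1) + 1*(1)*conj(exp(2*I*pi/5)) + 1*(1)*conj(exp(4*I*pi/5)) + 1*(1)*conj(exp(-4*I*pi/5)) + 1*(1)*conj(exp(-2*I*pi/5))
  = (1) + (exp(-2*I*pi/5)) + (exp(-4*I*pi/5)) + (exp(4*I*pi/5)) + (exp(2*I*pi/5))
  = 0.
(Exp terms are combined using exp(i*s)*conj(exp(i*t)) = exp(i*(s-t)), and sums of them are collapsed using the identity that for every m > 1 the m distinct m-th roots of unity sum to 0, e.g. 1 + exp(2*I*pi/3) + exp(-2*I*pi/3) = 0.)
Dividing by |G| = 5 gives 0/5 = 0, matching the row-orthogonality relation <chi_0, chi_1> = [chi_0 = chi_1].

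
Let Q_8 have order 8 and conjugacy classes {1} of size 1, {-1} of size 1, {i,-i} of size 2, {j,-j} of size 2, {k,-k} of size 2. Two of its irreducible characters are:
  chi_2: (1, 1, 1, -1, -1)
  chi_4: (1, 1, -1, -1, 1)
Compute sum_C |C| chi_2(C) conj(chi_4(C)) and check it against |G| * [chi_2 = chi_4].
Sum = 0; so <chi_2, chi_4> = 0 (distinct irreducibles are orthogonal).

Why: Compute term by term over conjugacy classes (|C| * chi_2(C) * conj(chi_4(C))):
  1*(1)*conj(1) + 1*(1)*conj(1) + 2*(1)*conj(-1) + 2*(-1)*conj(-1) + 2*(-1)*conj(1)
  = (1) + (1) + (-2) + (2) + (-2)
  = 0.
Dividing by |G| = 8 gives 0/8 = 0, matching the row-orthogonality relation <chi_2, chi_4> = [chi_2 = chi_4].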